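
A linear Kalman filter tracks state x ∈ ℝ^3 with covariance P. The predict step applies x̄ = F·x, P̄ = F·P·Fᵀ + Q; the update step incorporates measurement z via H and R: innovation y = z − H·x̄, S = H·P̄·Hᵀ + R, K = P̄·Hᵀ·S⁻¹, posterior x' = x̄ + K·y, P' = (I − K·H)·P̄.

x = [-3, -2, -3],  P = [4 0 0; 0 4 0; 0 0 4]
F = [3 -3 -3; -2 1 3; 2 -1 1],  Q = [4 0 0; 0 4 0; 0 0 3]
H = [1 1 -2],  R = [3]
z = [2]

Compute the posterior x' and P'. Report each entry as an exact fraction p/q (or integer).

x' = [554/75, -427/75, -31/75]
P' = [8336/75 -5368/75 1496/75; -5368/75 4484/75 -448/75; 1496/75 -448/75 581/75]

x̄ = F·x = [6, -5, -7]
P̄ = F·P·Fᵀ + Q = [112 -72 24; -72 60 -8; 24 -8 27]
y = z − H·x̄ = [-13]
S = H·P̄·Hᵀ + R = [75]
K = P̄·Hᵀ·S⁻¹ = [-8/75; 4/75; -38/75]
x' = x̄ + K·y = [554/75, -427/75, -31/75]
P' = (I − K·H)·P̄ = [8336/75 -5368/75 1496/75; -5368/75 4484/75 -448/75; 1496/75 -448/75 581/75]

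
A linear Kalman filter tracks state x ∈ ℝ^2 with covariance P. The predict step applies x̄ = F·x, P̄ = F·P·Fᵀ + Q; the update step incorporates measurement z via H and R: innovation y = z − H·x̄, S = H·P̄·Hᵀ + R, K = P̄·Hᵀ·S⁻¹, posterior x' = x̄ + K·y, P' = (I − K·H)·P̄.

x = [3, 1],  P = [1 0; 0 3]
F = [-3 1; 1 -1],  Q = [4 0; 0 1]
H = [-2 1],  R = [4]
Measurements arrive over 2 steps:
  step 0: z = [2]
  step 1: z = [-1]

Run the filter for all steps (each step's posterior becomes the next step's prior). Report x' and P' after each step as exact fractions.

step 0: x̄ = F·x = [-8, 2]
step 0: P̄ = F·P·Fᵀ + Q = [16 -6; -6 5]
step 0: y = z − H·x̄ = [-16]
step 0: S = H·P̄·Hᵀ + R = [97]
step 0: K = P̄·Hᵀ·S⁻¹ = [-38/97; 17/97]
step 0: x' = x̄ + K·y = [-168/97, -78/97]
step 0: P' = (I − K·H)·P̄ = [108/97 64/97; 64/97 196/97]
step 1: x̄ = F·x = [426/97, -90/97]
step 1: P̄ = F·P·Fᵀ + Q = [1172/97 -264/97; -264/97 273/97]
step 1: y = z − H·x̄ = [845/97]
step 1: S = H·P̄·Hᵀ + R = [6405/97]
step 1: K = P̄·Hᵀ·S⁻¹ = [-2608/6405; 267/2135]
step 1: x' = x̄ + K·y = [1082/1281, 69/427]
step 1: P' = (I − K·H)·P̄ = [7268/6405 1368/2135; 1368/2135 3804/2135]

step 0: x' = [-168/97, -78/97], P' = [108/97 64/97; 64/97 196/97]
step 1: x' = [1082/1281, 69/427], P' = [7268/6405 1368/2135; 1368/2135 3804/2135]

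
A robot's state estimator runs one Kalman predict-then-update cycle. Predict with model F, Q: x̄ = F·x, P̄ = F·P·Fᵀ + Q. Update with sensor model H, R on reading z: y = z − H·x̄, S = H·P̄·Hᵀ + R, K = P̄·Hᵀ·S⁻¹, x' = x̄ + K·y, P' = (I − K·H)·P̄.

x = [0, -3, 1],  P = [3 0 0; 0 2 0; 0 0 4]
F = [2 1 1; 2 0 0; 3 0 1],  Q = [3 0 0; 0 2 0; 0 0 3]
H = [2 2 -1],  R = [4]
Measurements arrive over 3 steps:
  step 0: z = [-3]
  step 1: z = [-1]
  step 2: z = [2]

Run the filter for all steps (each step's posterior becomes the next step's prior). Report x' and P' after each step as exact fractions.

step 0: x̄ = F·x = [-2, 0, 1]
step 0: P̄ = F·P·Fᵀ + Q = [21 12 22; 12 14 18; 22 18 34]
step 0: y = z − H·x̄ = [2]
step 0: S = H·P̄·Hᵀ + R = [114]
step 0: K = P̄·Hᵀ·S⁻¹ = [22/57; 17/57; 23/57]
step 0: x' = x̄ + K·y = [-70/57, 34/57, 103/57]
step 0: P' = (I − K·H)·P̄ = [229/57 -64/57 242/57; -64/57 220/57 244/57; 242/57 244/57 880/57]
step 1: x̄ = F·x = [-1/19, -140/57, -107/57]
step 1: P̄ = F·P·Fᵀ + Q = [1129/19 424/19 1172/19; 424/19 1030/57 1858/57; 1172/19 1858/57 4564/57]
step 1: y = z − H·x̄ = [122/57]
step 1: S = H·P̄·Hᵀ + R = [11140/57]
step 1: K = P̄·Hᵀ·S⁻¹ = [2901/5570; 1373/5570; 1546/2785]
step 1: x' = x̄ + K·y = [2958/2785, -5371/2785, -1919/2785]
step 1: P' = (I − K·H)·P̄ = [17842/2785 -7729/2785 14424/2785; -7729/2785 17253/2785 16302/2785; 14424/2785 16302/2785 55268/2785]
step 2: x̄ = F·x = [-1374/2785, 5916/2785, 1391/557]
step 2: P̄ = F·P·Fᵀ + Q = [211628/2785 84758/2785 45511/557; 84758/2785 76938/2785 27180/557; 45511/557 27180/557 62149/557]
step 2: y = z − H·x̄ = [3441/2785]
step 2: S = H·P̄·Hᵀ + R = [700393/2785]
step 2: K = P̄·Hᵀ·S⁻¹ = [365217/700393; 187492/700393; 416165/700393]
step 2: x' = x̄ + K·y = [105699/700393, 1719456/700393, 2263288/700393]
step 2: P' = (I − K·H)·P̄ = [5328299/700393 -3271582/700393 2652566/700393; -3271582/700393 6726602/700393 6160072/700393; 2652566/700393 6160072/700393 15960616/700393]

step 0: x' = [-70/57, 34/57, 103/57], P' = [229/57 -64/57 242/57; -64/57 220/57 244/57; 242/57 244/57 880/57]
step 1: x' = [2958/2785, -5371/2785, -1919/2785], P' = [17842/2785 -7729/2785 14424/2785; -7729/2785 17253/2785 16302/2785; 14424/2785 16302/2785 55268/2785]
step 2: x' = [105699/700393, 1719456/700393, 2263288/700393], P' = [5328299/700393 -3271582/700393 2652566/700393; -3271582/700393 6726602/700393 6160072/700393; 2652566/700393 6160072/700393 15960616/700393]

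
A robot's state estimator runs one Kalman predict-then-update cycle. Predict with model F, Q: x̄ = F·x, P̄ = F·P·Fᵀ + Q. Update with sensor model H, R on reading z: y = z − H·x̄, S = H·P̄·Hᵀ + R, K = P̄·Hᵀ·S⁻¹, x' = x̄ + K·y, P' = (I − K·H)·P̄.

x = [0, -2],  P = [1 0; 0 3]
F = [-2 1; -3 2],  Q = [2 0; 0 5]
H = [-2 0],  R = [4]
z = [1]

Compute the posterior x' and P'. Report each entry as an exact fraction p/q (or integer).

x̄ = F·x = [-2, -4]
P̄ = F·P·Fᵀ + Q = [9 12; 12 26]
y = z − H·x̄ = [-3]
S = H·P̄·Hᵀ + R = [40]
K = P̄·Hᵀ·S⁻¹ = [-9/20; -3/5]
x' = x̄ + K·y = [-13/20, -11/5]
P' = (I − K·H)·P̄ = [9/10 6/5; 6/5 58/5]

x' = [-13/20, -11/5]
P' = [9/10 6/5; 6/5 58/5]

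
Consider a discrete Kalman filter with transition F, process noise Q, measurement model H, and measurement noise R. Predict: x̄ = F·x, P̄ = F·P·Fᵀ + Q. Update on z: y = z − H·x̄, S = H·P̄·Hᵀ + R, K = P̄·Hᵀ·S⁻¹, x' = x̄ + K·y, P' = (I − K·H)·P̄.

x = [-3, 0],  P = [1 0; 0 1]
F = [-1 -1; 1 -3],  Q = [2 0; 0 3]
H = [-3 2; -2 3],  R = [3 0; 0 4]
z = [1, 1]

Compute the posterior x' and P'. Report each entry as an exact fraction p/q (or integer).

x̄ = F·x = [3, -3]
P̄ = F·P·Fᵀ + Q = [4 2; 2 13]
y = z − H·x̄ = [16, 16]
S = H·P̄·Hᵀ + R = [67 76; 76 113]
K = P̄·Hᵀ·S⁻¹ = [-752/1795 474/1795; -80/359 165/359]
x' = x̄ + K·y = [937/1795, 283/359]
P' = (I − K·H)·P̄ = [2112/1795 408/359; 408/359 492/359]

x' = [937/1795, 283/359]
P' = [2112/1795 408/359; 408/359 492/359]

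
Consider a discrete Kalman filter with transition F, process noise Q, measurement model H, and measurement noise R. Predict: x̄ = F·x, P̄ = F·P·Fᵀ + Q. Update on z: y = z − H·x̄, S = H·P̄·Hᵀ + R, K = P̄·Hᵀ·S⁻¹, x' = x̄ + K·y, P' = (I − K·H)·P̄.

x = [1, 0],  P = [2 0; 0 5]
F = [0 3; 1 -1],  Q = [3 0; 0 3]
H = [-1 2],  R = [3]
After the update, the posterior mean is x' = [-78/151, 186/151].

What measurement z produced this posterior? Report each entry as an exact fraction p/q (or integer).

z = [3]

x̄ = F·x = [0, 1]
P̄ = F·P·Fᵀ + Q = [48 -15; -15 10]
S = H·P̄·Hᵀ + R = [151]
K = P̄·Hᵀ·S⁻¹ = [-78/151; 35/151]
x' − x̄ = [-78/151, 35/151] = K·y
y = (KᵀK)⁻¹·Kᵀ·(x' − x̄) = [1]
z = y + H·x̄ = [1] + [2] = [3]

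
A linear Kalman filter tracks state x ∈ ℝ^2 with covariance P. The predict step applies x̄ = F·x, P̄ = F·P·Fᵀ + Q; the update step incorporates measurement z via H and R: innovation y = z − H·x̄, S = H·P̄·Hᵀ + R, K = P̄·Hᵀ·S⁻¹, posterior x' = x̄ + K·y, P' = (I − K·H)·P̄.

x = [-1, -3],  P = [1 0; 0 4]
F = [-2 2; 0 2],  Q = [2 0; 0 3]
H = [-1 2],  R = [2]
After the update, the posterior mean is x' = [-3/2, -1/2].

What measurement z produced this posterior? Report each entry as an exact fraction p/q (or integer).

z = [1]

x̄ = F·x = [-4, -6]
P̄ = F·P·Fᵀ + Q = [22 16; 16 19]
S = H·P̄·Hᵀ + R = [36]
K = P̄·Hᵀ·S⁻¹ = [5/18; 11/18]
x' − x̄ = [5/2, 11/2] = K·y
y = (KᵀK)⁻¹·Kᵀ·(x' − x̄) = [9]
z = y + H·x̄ = [9] + [-8] = [1]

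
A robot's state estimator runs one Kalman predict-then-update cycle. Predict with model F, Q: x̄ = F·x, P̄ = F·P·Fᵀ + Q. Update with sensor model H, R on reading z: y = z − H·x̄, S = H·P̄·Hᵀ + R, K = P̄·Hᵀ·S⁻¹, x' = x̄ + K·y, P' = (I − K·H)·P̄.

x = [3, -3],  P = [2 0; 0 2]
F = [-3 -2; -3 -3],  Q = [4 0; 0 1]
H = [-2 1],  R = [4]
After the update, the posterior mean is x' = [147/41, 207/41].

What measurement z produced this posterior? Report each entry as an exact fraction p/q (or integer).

z = [-3]

x̄ = F·x = [-3, 0]
P̄ = F·P·Fᵀ + Q = [30 30; 30 37]
S = H·P̄·Hᵀ + R = [41]
K = P̄·Hᵀ·S⁻¹ = [-30/41; -23/41]
x' − x̄ = [270/41, 207/41] = K·y
y = (KᵀK)⁻¹·Kᵀ·(x' − x̄) = [-9]
z = y + H·x̄ = [-9] + [6] = [-3]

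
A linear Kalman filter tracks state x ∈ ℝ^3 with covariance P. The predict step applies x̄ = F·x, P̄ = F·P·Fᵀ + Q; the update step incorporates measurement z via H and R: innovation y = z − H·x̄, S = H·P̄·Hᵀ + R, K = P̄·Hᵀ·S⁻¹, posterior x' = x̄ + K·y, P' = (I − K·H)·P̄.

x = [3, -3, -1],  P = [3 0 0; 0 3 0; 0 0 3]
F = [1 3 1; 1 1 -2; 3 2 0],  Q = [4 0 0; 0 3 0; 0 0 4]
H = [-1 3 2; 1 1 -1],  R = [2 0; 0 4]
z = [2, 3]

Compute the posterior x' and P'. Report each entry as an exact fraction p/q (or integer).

x' = [-43381/14064, 7773/4688, -20923/7032]
P' = [388487/14064 -22399/4688 147953/7032; -22399/4688 6789/4688 -10249/2344; 147953/7032 -10249/2344 60911/3516]

x̄ = F·x = [-7, 2, 3]
P̄ = F·P·Fᵀ + Q = [37 6 27; 6 21 15; 27 15 43]
y = z − H·x̄ = [-17, 11]
S = H·P̄·Hᵀ + R = [436 18; 18 33]
K = P̄·Hᵀ·S⁻¹ = [289/4688 3173/7032; 885/4688 611/2344; 575/2344 -577/3516]
x' = x̄ + K·y = [-43381/14064, 7773/4688, -20923/7032]
P' = (I − K·H)·P̄ = [388487/14064 -22399/4688 147953/7032; -22399/4688 6789/4688 -10249/2344; 147953/7032 -10249/2344 60911/3516]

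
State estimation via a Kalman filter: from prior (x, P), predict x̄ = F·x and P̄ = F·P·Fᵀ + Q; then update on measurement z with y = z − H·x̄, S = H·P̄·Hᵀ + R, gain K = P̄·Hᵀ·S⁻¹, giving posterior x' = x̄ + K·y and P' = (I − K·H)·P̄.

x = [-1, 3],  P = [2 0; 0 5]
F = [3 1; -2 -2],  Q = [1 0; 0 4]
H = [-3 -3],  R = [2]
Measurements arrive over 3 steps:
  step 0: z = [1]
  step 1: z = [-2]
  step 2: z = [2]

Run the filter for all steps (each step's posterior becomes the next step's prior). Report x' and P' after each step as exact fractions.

step 0: x' = [3/5, -1], P' = [1302/55 -260/11; -260/11 262/11]
step 1: x' = [-4514/49493, 37612/49493], P' = [242082/49493 -231580/49493; -231580/49493 232052/49493]
step 2: x' = [6905534/10761817, -14098340/10761817], P' = [48494090/10761817 -46480396/10761817; -46480396/10761817 46836220/10761817]

step 0: x̄ = F·x = [0, -4]
step 0: P̄ = F·P·Fᵀ + Q = [24 -22; -22 32]
step 0: y = z − H·x̄ = [-11]
step 0: S = H·P̄·Hᵀ + R = [110]
step 0: K = P̄·Hᵀ·S⁻¹ = [-3/55; -3/11]
step 0: x' = x̄ + K·y = [3/5, -1]
step 0: P' = (I − K·H)·P̄ = [1302/55 -260/11; -260/11 262/11]
step 1: x̄ = F·x = [4/5, 4/5]
step 1: P̄ = F·P·Fᵀ + Q = [5283/55 -32/55; -32/55 268/55]
step 1: y = z − H·x̄ = [14/5]
step 1: S = H·P̄·Hᵀ + R = [49493/55]
step 1: K = P̄·Hᵀ·S⁻¹ = [-15753/49493; -708/49493]
step 1: x' = x̄ + K·y = [-4514/49493, 37612/49493]
step 1: P' = (I − K·H)·P̄ = [242082/49493 -231580/49493; -231580/49493 232052/49493]
step 2: x̄ = F·x = [24070/49493, -66196/49493]
step 2: P̄ = F·P·Fᵀ + Q = [1070803/49493 -63956/49493; -63956/49493 241868/49493]
step 2: y = z − H·x̄ = [-27392/49493]
step 2: S = H·P̄·Hᵀ + R = [10761817/49493]
step 2: K = P̄·Hᵀ·S⁻¹ = [-3020541/10761817; -533736/10761817]
step 2: x' = x̄ + K·y = [6905534/10761817, -14098340/10761817]
step 2: P' = (I − K·H)·P̄ = [48494090/10761817 -46480396/10761817; -46480396/10761817 46836220/10761817]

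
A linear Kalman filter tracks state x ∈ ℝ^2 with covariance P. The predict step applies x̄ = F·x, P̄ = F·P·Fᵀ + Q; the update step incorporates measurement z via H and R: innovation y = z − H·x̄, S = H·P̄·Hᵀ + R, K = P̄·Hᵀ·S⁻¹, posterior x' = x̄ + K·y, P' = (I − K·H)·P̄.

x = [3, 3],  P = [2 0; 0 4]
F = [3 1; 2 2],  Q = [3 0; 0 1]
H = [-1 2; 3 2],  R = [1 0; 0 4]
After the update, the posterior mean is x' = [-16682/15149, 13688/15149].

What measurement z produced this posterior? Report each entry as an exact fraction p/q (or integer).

x̄ = F·x = [12, 12]
P̄ = F·P·Fᵀ + Q = [25 20; 20 25]
S = H·P̄·Hᵀ + R = [46 105; 105 569]
K = P̄·Hᵀ·S⁻¹ = [-3540/15149 3715/15149; 5520/15149 1910/15149]
x' − x̄ = [-198470/15149, -168100/15149] = K·y
y = (KᵀK)⁻¹·Kᵀ·(x' − x̄) = [-9, -62]
z = y + H·x̄ = [-9, -62] + [12, 60] = [3, -2]

z = [3, -2]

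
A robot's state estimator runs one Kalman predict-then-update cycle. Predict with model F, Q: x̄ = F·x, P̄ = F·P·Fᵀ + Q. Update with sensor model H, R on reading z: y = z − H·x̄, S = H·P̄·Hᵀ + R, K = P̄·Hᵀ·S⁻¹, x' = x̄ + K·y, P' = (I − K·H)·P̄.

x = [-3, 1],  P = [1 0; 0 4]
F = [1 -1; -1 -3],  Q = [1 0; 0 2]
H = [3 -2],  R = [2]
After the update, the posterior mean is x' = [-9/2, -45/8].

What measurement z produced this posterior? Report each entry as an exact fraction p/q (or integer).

x̄ = F·x = [-4, 0]
P̄ = F·P·Fᵀ + Q = [6 11; 11 39]
S = H·P̄·Hᵀ + R = [80]
K = P̄·Hᵀ·S⁻¹ = [-1/20; -9/16]
x' − x̄ = [-1/2, -45/8] = K·y
y = (KᵀK)⁻¹·Kᵀ·(x' − x̄) = [10]
z = y + H·x̄ = [10] + [-12] = [-2]

z = [-2]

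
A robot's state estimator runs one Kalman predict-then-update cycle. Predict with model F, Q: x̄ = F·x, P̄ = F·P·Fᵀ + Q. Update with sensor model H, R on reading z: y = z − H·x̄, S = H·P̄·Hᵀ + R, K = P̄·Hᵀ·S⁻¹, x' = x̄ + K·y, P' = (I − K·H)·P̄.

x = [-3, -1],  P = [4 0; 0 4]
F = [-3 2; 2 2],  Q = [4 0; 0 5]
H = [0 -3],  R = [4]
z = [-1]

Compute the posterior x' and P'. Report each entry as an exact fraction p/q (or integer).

x̄ = F·x = [7, -8]
P̄ = F·P·Fᵀ + Q = [56 -8; -8 37]
y = z − H·x̄ = [-25]
S = H·P̄·Hᵀ + R = [337]
K = P̄·Hᵀ·S⁻¹ = [24/337; -111/337]
x' = x̄ + K·y = [1759/337, 79/337]
P' = (I − K·H)·P̄ = [18296/337 -32/337; -32/337 148/337]

x' = [1759/337, 79/337]
P' = [18296/337 -32/337; -32/337 148/337]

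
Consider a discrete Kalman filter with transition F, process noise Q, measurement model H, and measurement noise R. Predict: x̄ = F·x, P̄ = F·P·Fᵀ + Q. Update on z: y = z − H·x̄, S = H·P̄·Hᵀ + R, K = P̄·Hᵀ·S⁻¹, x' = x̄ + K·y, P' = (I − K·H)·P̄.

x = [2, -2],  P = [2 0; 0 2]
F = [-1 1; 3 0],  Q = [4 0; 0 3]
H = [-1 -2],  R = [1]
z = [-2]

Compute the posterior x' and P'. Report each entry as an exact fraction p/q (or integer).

x̄ = F·x = [-4, 6]
P̄ = F·P·Fᵀ + Q = [8 -6; -6 21]
y = z − H·x̄ = [6]
S = H·P̄·Hᵀ + R = [69]
K = P̄·Hᵀ·S⁻¹ = [4/69; -12/23]
x' = x̄ + K·y = [-84/23, 66/23]
P' = (I − K·H)·P̄ = [536/69 -90/23; -90/23 51/23]

x' = [-84/23, 66/23]
P' = [536/69 -90/23; -90/23 51/23]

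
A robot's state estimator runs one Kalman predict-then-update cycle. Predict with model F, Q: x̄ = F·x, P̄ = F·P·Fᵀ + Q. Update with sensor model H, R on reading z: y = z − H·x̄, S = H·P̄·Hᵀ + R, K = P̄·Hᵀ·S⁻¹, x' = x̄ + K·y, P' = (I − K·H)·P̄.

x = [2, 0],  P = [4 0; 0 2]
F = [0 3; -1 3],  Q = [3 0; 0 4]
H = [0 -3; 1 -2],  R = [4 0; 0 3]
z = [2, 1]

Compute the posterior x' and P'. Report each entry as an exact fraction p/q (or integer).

x̄ = F·x = [0, -2]
P̄ = F·P·Fᵀ + Q = [21 18; 18 26]
y = z − H·x̄ = [-4, -3]
S = H·P̄·Hᵀ + R = [238 102; 102 56]
K = P̄·Hᵀ·S⁻¹ = [-747/1462 57/86; -225/731 -2/43]
x' = x̄ + K·y = [81/1462, -460/731]
P' = (I − K·H)·P̄ = [4899/1462 498/731; 498/731 300/731]

x' = [81/1462, -460/731]
P' = [4899/1462 498/731; 498/731 300/731]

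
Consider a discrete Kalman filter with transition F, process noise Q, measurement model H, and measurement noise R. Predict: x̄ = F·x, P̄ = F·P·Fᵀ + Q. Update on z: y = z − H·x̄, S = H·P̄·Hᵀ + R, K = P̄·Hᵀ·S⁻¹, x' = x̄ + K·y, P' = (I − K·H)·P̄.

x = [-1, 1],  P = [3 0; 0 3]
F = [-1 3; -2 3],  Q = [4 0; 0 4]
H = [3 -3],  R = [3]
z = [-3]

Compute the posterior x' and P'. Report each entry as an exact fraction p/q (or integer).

x' = [4, 5]
P' = [1153/34 576/17; 576/17 581/17]

x̄ = F·x = [4, 5]
P̄ = F·P·Fᵀ + Q = [34 33; 33 43]
y = z − H·x̄ = [0]
S = H·P̄·Hᵀ + R = [102]
K = P̄·Hᵀ·S⁻¹ = [1/34; -5/17]
x' = x̄ + K·y = [4, 5]
P' = (I − K·H)·P̄ = [1153/34 576/17; 576/17 581/17]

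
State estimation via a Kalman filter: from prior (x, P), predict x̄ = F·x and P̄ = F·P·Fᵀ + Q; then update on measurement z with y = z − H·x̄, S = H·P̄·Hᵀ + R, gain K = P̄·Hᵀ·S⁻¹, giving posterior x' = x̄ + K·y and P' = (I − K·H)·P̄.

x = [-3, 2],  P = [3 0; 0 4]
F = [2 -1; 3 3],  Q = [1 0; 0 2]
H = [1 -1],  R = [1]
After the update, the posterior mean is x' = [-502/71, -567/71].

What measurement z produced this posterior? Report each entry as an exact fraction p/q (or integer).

x̄ = F·x = [-8, -3]
P̄ = F·P·Fᵀ + Q = [17 6; 6 65]
S = H·P̄·Hᵀ + R = [71]
K = P̄·Hᵀ·S⁻¹ = [11/71; -59/71]
x' − x̄ = [66/71, -354/71] = K·y
y = (KᵀK)⁻¹·Kᵀ·(x' − x̄) = [6]
z = y + H·x̄ = [6] + [-5] = [1]

z = [1]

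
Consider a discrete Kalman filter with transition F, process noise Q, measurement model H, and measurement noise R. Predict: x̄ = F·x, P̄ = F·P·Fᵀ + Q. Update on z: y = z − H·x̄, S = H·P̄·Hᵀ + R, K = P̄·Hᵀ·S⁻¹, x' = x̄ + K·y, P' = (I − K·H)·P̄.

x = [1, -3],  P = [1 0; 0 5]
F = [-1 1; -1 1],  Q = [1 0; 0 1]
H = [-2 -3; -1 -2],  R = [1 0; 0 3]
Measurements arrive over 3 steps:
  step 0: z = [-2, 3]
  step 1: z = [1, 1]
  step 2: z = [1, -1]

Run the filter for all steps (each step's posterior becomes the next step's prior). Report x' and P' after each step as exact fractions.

step 0: x' = [62/141, 25/282], P' = [106/141 -121/282; -121/282 95/282]
step 1: x' = [-659/3375, -776/3375], P' = [15091/20250 -8651/20250; -8651/20250 6811/20250]
step 2: x' = [-4976/20109, -1451/20109], P' = [4995/6703 -5727/13406; -5727/13406 4509/13406]

step 0: x̄ = F·x = [-4, -4]
step 0: P̄ = F·P·Fᵀ + Q = [7 6; 6 7]
step 0: y = z − H·x̄ = [-22, -9]
step 0: S = H·P̄·Hᵀ + R = [164 98; 98 62]
step 0: K = P̄·Hᵀ·S⁻¹ = [-61/282 5/141; -43/282 -23/282]
step 0: x' = x̄ + K·y = [62/141, 25/282]
step 0: P' = (I − K·H)·P̄ = [106/141 -121/282; -121/282 95/282]
step 1: x̄ = F·x = [-33/94, -33/94]
step 1: P̄ = F·P·Fᵀ + Q = [277/94 183/94; 183/94 277/94]
step 1: y = z − H·x̄ = [-71/94, -5/94]
step 1: S = H·P̄·Hᵀ + R = [5891/94 3497/94; 3497/94 2399/94]
step 1: K = P̄·Hᵀ·S⁻¹ = [-4229/20250 737/20250; -3131/20250 -1657/20250]
step 1: x' = x̄ + K·y = [-659/3375, -776/3375]
step 1: P' = (I − K·H)·P̄ = [15091/20250 -8651/20250; -8651/20250 6811/20250]
step 2: x̄ = F·x = [-13/375, -13/375]
step 2: P̄ = F·P·Fᵀ + Q = [367/125 242/125; 242/125 367/125]
step 2: y = z − H·x̄ = [62/75, -138/125]
step 2: S = H·P̄·Hᵀ + R = [312/5 926/25; 926/25 3178/125]
step 2: K = P̄·Hᵀ·S⁻¹ = [-2799/13406 244/6703; -2073/13406 -1097/13406]
step 2: x' = x̄ + K·y = [-4976/20109, -1451/20109]
step 2: P' = (I − K·H)·P̄ = [4995/6703 -5727/13406; -5727/13406 4509/13406]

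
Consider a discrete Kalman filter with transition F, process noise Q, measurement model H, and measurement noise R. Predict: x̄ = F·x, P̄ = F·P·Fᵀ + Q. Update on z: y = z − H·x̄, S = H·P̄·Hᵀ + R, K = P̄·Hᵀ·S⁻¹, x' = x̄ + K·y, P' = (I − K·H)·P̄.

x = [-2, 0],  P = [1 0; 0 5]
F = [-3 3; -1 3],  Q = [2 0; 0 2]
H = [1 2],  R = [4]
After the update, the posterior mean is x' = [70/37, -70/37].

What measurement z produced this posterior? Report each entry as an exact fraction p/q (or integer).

z = [-2]

x̄ = F·x = [6, 2]
P̄ = F·P·Fᵀ + Q = [56 48; 48 48]
S = H·P̄·Hᵀ + R = [444]
K = P̄·Hᵀ·S⁻¹ = [38/111; 12/37]
x' − x̄ = [-152/37, -144/37] = K·y
y = (KᵀK)⁻¹·Kᵀ·(x' − x̄) = [-12]
z = y + H·x̄ = [-12] + [10] = [-2]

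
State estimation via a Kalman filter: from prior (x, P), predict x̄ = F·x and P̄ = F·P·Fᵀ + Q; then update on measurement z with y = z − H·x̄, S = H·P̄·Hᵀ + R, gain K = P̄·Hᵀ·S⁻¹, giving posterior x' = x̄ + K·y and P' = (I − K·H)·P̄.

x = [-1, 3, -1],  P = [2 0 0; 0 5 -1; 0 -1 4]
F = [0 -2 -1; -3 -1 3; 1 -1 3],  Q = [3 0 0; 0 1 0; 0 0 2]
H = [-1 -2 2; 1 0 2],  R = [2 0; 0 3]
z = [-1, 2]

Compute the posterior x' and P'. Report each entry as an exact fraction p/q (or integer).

x' = [-9547/3619, 14529/3619, 7923/3619]
P' = [57650/3619 -56428/3619 -2558/329; -56428/3619 59671/3619 2746/329; -2558/329 2746/329 16406/3619]

x̄ = F·x = [-5, -3, -7]
P̄ = F·P·Fᵀ + Q = [23 3 3; 3 66 41; 3 41 51]
y = z − H·x̄ = [2, 21]
S = H·P̄·Hᵀ + R = [165 11; 11 242]
K = P̄·Hᵀ·S⁻¹ = [-535/3619 458/3619; -1251/3619 1328/3619; 269/3619 1558/3619]
x' = x̄ + K·y = [-9547/3619, 14529/3619, 7923/3619]
P' = (I − K·H)·P̄ = [57650/3619 -56428/3619 -2558/329; -56428/3619 59671/3619 2746/329; -2558/329 2746/329 16406/3619]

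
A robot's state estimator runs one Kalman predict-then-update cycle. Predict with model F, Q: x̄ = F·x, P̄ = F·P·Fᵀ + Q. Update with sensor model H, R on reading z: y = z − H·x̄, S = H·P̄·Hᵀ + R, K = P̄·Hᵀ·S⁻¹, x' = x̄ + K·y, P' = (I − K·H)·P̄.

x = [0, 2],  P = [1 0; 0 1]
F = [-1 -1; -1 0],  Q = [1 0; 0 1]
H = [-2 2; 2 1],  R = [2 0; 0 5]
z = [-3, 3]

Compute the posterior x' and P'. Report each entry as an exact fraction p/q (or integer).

x̄ = F·x = [-2, 0]
P̄ = F·P·Fᵀ + Q = [3 1; 1 2]
y = z − H·x̄ = [-7, 7]
S = H·P̄·Hᵀ + R = [14 -6; -6 23]
K = P̄·Hᵀ·S⁻¹ = [-25/143 37/143; 35/143 34/143]
x' = x̄ + K·y = [148/143, -7/143]
P' = (I − K·H)·P̄ = [70/143 45/143; 45/143 80/143]

x' = [148/143, -7/143]
P' = [70/143 45/143; 45/143 80/143]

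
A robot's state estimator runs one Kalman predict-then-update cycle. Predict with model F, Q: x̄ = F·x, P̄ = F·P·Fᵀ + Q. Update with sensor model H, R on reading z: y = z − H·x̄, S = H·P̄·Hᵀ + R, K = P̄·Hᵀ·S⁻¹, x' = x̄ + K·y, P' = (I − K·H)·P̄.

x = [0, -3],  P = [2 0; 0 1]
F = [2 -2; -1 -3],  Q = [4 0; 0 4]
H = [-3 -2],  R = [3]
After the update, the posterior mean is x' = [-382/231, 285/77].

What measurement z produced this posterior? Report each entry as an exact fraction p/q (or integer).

z = [-2]

x̄ = F·x = [6, 9]
P̄ = F·P·Fᵀ + Q = [16 2; 2 15]
S = H·P̄·Hᵀ + R = [231]
K = P̄·Hᵀ·S⁻¹ = [-52/231; -12/77]
x' − x̄ = [-1768/231, -408/77] = K·y
y = (KᵀK)⁻¹·Kᵀ·(x' − x̄) = [34]
z = y + H·x̄ = [34] + [-36] = [-2]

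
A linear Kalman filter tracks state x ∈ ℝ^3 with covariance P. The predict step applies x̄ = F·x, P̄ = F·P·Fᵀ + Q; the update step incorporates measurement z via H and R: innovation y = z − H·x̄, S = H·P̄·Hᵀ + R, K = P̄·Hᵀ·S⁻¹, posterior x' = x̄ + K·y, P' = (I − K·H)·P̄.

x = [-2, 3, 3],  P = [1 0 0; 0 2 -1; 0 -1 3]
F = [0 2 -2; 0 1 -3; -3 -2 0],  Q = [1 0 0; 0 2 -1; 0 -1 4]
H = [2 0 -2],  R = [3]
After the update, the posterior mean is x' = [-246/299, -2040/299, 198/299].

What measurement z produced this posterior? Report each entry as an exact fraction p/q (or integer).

z = [-3]

x̄ = F·x = [0, -6, 0]
P̄ = F·P·Fᵀ + Q = [29 30 -12; 30 37 -11; -12 -11 21]
S = H·P̄·Hᵀ + R = [299]
K = P̄·Hᵀ·S⁻¹ = [82/299; 82/299; -66/299]
x' − x̄ = [-246/299, -246/299, 198/299] = K·y
y = (KᵀK)⁻¹·Kᵀ·(x' − x̄) = [-3]
z = y + H·x̄ = [-3] + [0] = [-3]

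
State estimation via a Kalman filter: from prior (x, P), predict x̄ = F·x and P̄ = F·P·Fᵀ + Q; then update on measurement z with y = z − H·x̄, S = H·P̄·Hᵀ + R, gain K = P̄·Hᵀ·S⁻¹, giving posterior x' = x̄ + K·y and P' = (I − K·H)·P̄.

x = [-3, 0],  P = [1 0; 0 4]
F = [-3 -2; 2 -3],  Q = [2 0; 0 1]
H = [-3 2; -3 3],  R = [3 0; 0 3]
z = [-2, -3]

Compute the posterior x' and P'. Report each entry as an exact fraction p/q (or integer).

x' = [81/149, -1307/2831]
P' = [540/149 621/149; 621/149 14217/2831]

x̄ = F·x = [9, -6]
P̄ = F·P·Fᵀ + Q = [27 18; 18 41]
y = z − H·x̄ = [37, 42]
S = H·P̄·Hᵀ + R = [194 219; 219 291]
K = P̄·Hᵀ·S⁻¹ = [-126/149 81/149; -2321/2831 2418/2831]
x' = x̄ + K·y = [81/149, -1307/2831]
P' = (I − K·H)·P̄ = [540/149 621/149; 621/149 14217/2831]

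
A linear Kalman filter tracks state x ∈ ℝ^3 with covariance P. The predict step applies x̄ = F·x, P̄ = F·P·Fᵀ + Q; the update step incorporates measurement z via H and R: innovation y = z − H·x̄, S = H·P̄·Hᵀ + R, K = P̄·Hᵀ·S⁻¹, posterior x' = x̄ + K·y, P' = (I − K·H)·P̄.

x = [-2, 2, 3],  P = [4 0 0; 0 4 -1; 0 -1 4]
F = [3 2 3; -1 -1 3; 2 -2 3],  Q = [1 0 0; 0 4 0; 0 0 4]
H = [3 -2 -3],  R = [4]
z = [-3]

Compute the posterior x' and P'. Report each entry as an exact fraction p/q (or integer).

x' = [8608/1261, 11961/1261, 1891/1261]
P' = [91768/1261 31285/1261 70814/1261; 31285/1261 26478/1261 13905/1261; 70814/1261 13905/1261 61824/1261]

x̄ = F·x = [7, 9, 1]
P̄ = F·P·Fᵀ + Q = [77 13 44; 13 54 45; 44 45 84]
y = z − H·x̄ = [-3]
S = H·P̄·Hᵀ + R = [1261]
K = P̄·Hᵀ·S⁻¹ = [73/1261; -204/1261; -210/1261]
x' = x̄ + K·y = [8608/1261, 11961/1261, 1891/1261]
P' = (I − K·H)·P̄ = [91768/1261 31285/1261 70814/1261; 31285/1261 26478/1261 13905/1261; 70814/1261 13905/1261 61824/1261]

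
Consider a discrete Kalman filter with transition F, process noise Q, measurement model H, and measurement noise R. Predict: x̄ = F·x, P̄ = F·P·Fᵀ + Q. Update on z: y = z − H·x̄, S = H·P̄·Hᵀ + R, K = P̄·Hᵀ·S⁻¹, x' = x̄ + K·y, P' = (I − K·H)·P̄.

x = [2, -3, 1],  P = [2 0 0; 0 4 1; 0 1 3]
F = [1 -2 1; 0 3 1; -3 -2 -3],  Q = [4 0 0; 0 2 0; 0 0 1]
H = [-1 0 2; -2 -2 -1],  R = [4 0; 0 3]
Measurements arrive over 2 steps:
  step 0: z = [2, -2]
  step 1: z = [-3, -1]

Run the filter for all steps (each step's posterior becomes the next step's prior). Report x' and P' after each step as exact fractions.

step 0: x' = [7401/809, -8941/809, 8817/1618], P' = [46859/2427 -57781/2427 46601/4854; -57781/2427 73496/2427 -59875/4854; 46601/4854 -59875/4854 55919/9708]
step 1: x' = [-30316611/47759164, 49297263/23879582, -184762249/95518328], P' = [898758249/95518328 -530043067/47759164 711017255/191036656; -530043067/47759164 333454007/23879582 -459820005/95518328; 711017255/191036656 -459820005/95518328 904034473/382073312]

step 0: x̄ = F·x = [9, -8, -3]
step 0: P̄ = F·P·Fᵀ + Q = [21 -20 5; -20 47 -44; 5 -44 74]
step 0: y = z − H·x̄ = [17, -3]
step 0: S = H·P̄·Hᵀ + R = [301 15; 15 33]
step 0: K = P̄·Hᵀ·S⁻¹ = [-43/1618 -971/4854; -349/1618 -995/4854; 1553/3236 -941/9708]
step 0: x' = x̄ + K·y = [7401/809, -8941/809, 8817/1618]
step 0: P' = (I − K·H)·P̄ = [46859/2427 -57781/2427 46601/4854; -57781/2427 73496/2427 -59875/4854; 46601/4854 -59875/4854 55919/9708]
step 1: x̄ = F·x = [59383/1618, -44829/1618, -35093/1618]
step 1: P̄ = F·P·Fᵀ + Q = [3048023/9708 -2427905/9708 -1516837/9708; -2427905/9708 2002691/9708 1186099/9708; -1516837/9708 1186099/9708 842987/9708]
step 1: y = z − H·x̄ = [124715/1618, -7603/1618]
step 1: S = H·P̄·Hᵀ + R = [12526151/9708 -639623/9708; -639623/9708 328775/9708]
step 1: K = P̄·Hᵀ·S⁻¹ = [-93870497/191036656 -21901905/191036656; 35111531/95518328 -29213261/95518328; 96508609/382073312 -23181151/382073312]
step 1: x' = x̄ + K·y = [-30316611/47759164, 49297263/23879582, -184762249/95518328]
step 1: P' = (I − K·H)·P̄ = [898758249/95518328 -530043067/47759164 711017255/191036656; -530043067/47759164 333454007/23879582 -459820005/95518328; 711017255/191036656 -459820005/95518328 904034473/382073312]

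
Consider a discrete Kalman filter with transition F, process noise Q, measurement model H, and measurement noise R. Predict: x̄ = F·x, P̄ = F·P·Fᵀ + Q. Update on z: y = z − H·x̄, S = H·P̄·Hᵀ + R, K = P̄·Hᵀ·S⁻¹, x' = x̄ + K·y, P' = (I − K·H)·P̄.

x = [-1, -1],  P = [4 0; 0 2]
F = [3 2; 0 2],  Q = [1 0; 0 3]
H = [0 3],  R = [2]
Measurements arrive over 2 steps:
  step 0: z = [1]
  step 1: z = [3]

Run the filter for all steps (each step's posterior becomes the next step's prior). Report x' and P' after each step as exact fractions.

step 0: x̄ = F·x = [-5, -2]
step 0: P̄ = F·P·Fᵀ + Q = [45 8; 8 11]
step 0: y = z − H·x̄ = [7]
step 0: S = H·P̄·Hᵀ + R = [101]
step 0: K = P̄·Hᵀ·S⁻¹ = [24/101; 33/101]
step 0: x' = x̄ + K·y = [-337/101, 29/101]
step 0: P' = (I − K·H)·P̄ = [3969/101 16/101; 16/101 22/101]
step 1: x̄ = F·x = [-953/101, 58/101]
step 1: P̄ = F·P·Fᵀ + Q = [36102/101 184/101; 184/101 391/101]
step 1: y = z − H·x̄ = [129/101]
step 1: S = H·P̄·Hᵀ + R = [3721/101]
step 1: K = P̄·Hᵀ·S⁻¹ = [552/3721; 1173/3721]
step 1: x' = x̄ + K·y = [-34405/3721, 3635/3721]
step 1: P' = (I − K·H)·P̄ = [1327038/3721 368/3721; 368/3721 782/3721]

step 0: x' = [-337/101, 29/101], P' = [3969/101 16/101; 16/101 22/101]
step 1: x' = [-34405/3721, 3635/3721], P' = [1327038/3721 368/3721; 368/3721 782/3721]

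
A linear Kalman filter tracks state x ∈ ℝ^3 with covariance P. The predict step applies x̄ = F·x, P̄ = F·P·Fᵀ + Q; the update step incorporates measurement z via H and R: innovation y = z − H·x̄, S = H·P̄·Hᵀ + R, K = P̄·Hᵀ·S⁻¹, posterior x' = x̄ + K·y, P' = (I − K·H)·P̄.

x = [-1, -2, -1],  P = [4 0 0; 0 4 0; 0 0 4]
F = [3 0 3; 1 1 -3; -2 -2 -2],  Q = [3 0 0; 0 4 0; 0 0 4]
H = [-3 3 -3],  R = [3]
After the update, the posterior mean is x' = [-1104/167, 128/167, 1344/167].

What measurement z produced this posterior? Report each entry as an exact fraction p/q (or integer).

z = [-2]

x̄ = F·x = [-6, 0, 8]
P̄ = F·P·Fᵀ + Q = [75 -24 -48; -24 48 8; -48 8 52]
S = H·P̄·Hᵀ + R = [1002]
K = P̄·Hᵀ·S⁻¹ = [-51/334; 32/167; 2/167]
x' − x̄ = [-102/167, 128/167, 8/167] = K·y
y = (KᵀK)⁻¹·Kᵀ·(x' − x̄) = [4]
z = y + H·x̄ = [4] + [-6] = [-2]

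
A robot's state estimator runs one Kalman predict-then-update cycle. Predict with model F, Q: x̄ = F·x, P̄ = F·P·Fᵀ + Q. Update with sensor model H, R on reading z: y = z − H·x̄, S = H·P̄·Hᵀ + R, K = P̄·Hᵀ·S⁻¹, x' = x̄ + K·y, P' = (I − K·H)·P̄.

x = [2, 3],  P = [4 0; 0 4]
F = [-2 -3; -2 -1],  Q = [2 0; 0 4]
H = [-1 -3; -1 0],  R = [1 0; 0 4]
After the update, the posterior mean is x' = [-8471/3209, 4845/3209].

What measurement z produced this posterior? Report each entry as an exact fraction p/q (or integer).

z = [-2, 3]

x̄ = F·x = [-13, -7]
P̄ = F·P·Fᵀ + Q = [54 28; 28 24]
S = H·P̄·Hᵀ + R = [439 138; 138 58]
K = P̄·Hᵀ·S⁻¹ = [-276/3209 -2331/3209; -968/3209 754/3209]
x' − x̄ = [33246/3209, 27308/3209] = K·y
y = (KᵀK)⁻¹·Kᵀ·(x' − x̄) = [-36, -10]
z = y + H·x̄ = [-36, -10] + [34, 13] = [-2, 3]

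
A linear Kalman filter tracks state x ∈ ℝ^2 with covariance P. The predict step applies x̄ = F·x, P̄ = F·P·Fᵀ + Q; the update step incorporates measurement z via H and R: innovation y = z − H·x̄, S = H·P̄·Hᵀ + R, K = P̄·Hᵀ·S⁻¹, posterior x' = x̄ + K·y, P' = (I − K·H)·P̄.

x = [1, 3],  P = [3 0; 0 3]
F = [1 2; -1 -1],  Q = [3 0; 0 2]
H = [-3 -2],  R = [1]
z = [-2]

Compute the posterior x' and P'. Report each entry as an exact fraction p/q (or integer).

x' = [71/29, -227/87]
P' = [90/29 -129/29; -129/29 575/87]

x̄ = F·x = [7, -4]
P̄ = F·P·Fᵀ + Q = [18 -9; -9 8]
y = z − H·x̄ = [11]
S = H·P̄·Hᵀ + R = [87]
K = P̄·Hᵀ·S⁻¹ = [-12/29; 11/87]
x' = x̄ + K·y = [71/29, -227/87]
P' = (I − K·H)·P̄ = [90/29 -129/29; -129/29 575/87]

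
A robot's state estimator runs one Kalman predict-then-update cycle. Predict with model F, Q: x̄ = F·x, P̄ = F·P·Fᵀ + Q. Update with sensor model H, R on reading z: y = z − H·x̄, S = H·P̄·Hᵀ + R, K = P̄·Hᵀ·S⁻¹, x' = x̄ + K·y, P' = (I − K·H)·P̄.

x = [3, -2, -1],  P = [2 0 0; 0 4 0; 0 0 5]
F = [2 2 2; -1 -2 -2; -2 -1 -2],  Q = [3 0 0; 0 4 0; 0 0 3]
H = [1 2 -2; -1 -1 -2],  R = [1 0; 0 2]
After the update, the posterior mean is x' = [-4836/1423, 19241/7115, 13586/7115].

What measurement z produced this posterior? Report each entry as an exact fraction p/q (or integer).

z = [-2, -3]

x̄ = F·x = [0, 3, -2]
P̄ = F·P·Fᵀ + Q = [47 -40 -36; -40 42 32; -36 32 35]
S = H·P̄·Hᵀ + R = [84 65; 65 135]
K = P̄·Hᵀ·S⁻¹ = [208/1423 585/1423; 318/1423 -4244/7115; -276/1423 -2814/7115]
x' − x̄ = [-4836/1423, -2104/7115, 27816/7115] = K·y
y = (KᵀK)⁻¹·Kᵀ·(x' − x̄) = [-12, -4]
z = y + H·x̄ = [-12, -4] + [10, 1] = [-2, -3]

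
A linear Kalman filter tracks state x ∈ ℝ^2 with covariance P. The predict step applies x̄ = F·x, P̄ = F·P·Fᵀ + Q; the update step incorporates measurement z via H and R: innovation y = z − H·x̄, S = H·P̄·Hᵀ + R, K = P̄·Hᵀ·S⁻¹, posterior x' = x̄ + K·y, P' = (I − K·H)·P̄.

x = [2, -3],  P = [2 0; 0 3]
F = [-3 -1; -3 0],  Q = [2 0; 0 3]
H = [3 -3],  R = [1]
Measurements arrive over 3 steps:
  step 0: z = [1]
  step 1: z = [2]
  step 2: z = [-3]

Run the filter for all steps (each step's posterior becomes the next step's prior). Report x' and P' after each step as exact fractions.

step 0: x̄ = F·x = [-3, -6]
step 0: P̄ = F·P·Fᵀ + Q = [23 18; 18 21]
step 0: y = z − H·x̄ = [-8]
step 0: S = H·P̄·Hᵀ + R = [73]
step 0: K = P̄·Hᵀ·S⁻¹ = [15/73; -9/73]
step 0: x' = x̄ + K·y = [-339/73, -366/73]
step 0: P' = (I − K·H)·P̄ = [1454/73 1449/73; 1449/73 1452/73]
step 1: x̄ = F·x = [1383/73, 1017/73]
step 1: P̄ = F·P·Fᵀ + Q = [23378/73 17433/73; 17433/73 13305/73]
step 1: y = z − H·x̄ = [-952/73]
step 1: S = H·P̄·Hᵀ + R = [16426/73]
step 1: K = P̄·Hᵀ·S⁻¹ = [17835/16426; 144/191]
step 1: x' = x̄ + K·y = [39303/8213, 783/191]
step 1: P' = (I − K·H)·P̄ = [903011/16426 10431/191; 10431/191 10383/191]
step 2: x̄ = F·x = [-151578/8213, -117909/8213]
step 2: P̄ = F·P·Fᵀ + Q = [14435285/16426 10818297/16426; 10818297/16426 8176377/16426]
step 2: y = z − H·x̄ = [1776/191]
step 2: S = H·P̄·Hᵀ + R = [102233/191]
step 2: K = P̄·Hᵀ·S⁻¹ = [126174/102233; 92160/102233]
step 2: x' = x̄ + K·y = [-30683862/4396019, -26262387/4396019]
step 2: P' = (I − K·H)·P̄ = [558392459/8792038 554775471/8792038; 554775471/8792038 552133551/8792038]

step 0: x' = [-339/73, -366/73], P' = [1454/73 1449/73; 1449/73 1452/73]
step 1: x' = [39303/8213, 783/191], P' = [903011/16426 10431/191; 10431/191 10383/191]
step 2: x' = [-30683862/4396019, -26262387/4396019], P' = [558392459/8792038 554775471/8792038; 554775471/8792038 552133551/8792038]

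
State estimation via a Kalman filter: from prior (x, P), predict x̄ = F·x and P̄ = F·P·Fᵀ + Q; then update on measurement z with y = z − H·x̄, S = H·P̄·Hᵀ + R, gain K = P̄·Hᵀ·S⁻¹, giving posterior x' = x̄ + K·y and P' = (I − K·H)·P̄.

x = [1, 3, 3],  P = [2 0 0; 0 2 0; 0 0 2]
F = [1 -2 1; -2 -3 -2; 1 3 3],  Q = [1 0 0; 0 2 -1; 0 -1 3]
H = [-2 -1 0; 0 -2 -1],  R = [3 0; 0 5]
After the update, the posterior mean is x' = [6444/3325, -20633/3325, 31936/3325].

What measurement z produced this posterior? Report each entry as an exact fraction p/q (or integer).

z = [2, 2]

x̄ = F·x = [-2, -17, 19]
P̄ = F·P·Fᵀ + Q = [13 4 -4; 4 36 -35; -4 -35 41]
S = H·P̄·Hᵀ + R = [107 45; 45 50]
K = P̄·Hᵀ·S⁻¹ = [-264/665 922/3325; -107/665 -1979/3325; 169/665 1168/3325]
x' − x̄ = [13094/3325, 35892/3325, -31239/3325] = K·y
y = (KᵀK)⁻¹·Kᵀ·(x' − x̄) = [-19, -13]
z = y + H·x̄ = [-19, -13] + [21, 15] = [2, 2]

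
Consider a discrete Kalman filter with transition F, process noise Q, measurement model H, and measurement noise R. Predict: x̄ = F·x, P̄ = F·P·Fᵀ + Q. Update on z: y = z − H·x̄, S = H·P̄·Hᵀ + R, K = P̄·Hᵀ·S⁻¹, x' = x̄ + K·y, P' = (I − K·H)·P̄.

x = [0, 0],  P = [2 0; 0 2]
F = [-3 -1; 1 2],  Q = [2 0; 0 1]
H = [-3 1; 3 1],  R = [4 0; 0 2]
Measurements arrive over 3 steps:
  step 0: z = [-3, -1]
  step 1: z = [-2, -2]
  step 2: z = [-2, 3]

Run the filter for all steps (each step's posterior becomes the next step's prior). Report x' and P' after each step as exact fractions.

step 0: x' = [968/3127, -5197/3127], P' = [514/3127 -466/3127; -466/3127 3878/3127]
step 1: x' = [51961/1331881, -2904231/1331881], P' = [211306/1331881 -187602/1331881; -187602/1331881 1540278/1331881]
step 2: x' = [507626880/536356987, -317081400/536356987], P' = [84939134/536356987 -74623446/536356987; -74623446/536356987 612981218/536356987]

step 0: x̄ = F·x = [0, 0]
step 0: P̄ = F·P·Fᵀ + Q = [22 -10; -10 11]
step 0: y = z − H·x̄ = [-3, -1]
step 0: S = H·P̄·Hᵀ + R = [273 -187; -187 151]
step 0: K = P̄·Hᵀ·S⁻¹ = [-502/3127 538/3127; 1319/3127 1240/3127]
step 0: x' = x̄ + K·y = [968/3127, -5197/3127]
step 0: P' = (I − K·H)·P̄ = [514/3127 -466/3127; -466/3127 3878/3127]
step 1: x̄ = F·x = [2293/3127, -9426/3127]
step 1: P̄ = F·P·Fᵀ + Q = [11962/3127 -6036/3127; -6036/3127 17289/3127]
step 1: y = z − H·x̄ = [10051/3127, -3707/3127]
step 1: S = H·P̄·Hᵀ + R = [173671/3127 -90369/3127; -90369/3127 94985/3127]
step 1: K = P̄·Hᵀ·S⁻¹ = [-205380/1331881 223158/1331881; 525771/1331881 488736/1331881]
step 1: x' = x̄ + K·y = [51961/1331881, -2904231/1331881]
step 1: P' = (I − K·H)·P̄ = [211306/1331881 -187602/1331881; -187602/1331881 1540278/1331881]
step 2: x̄ = F·x = [2748348/1331881, -5756501/1331881]
step 2: P̄ = F·P·Fᵀ + Q = [4980182/1331881 -2401260/1331881; -2401260/1331881 6953891/1331881]
step 2: y = z − H·x̄ = [11337783/1331881, 1507100/1331881]
step 2: S = H·P̄·Hᵀ + R = [71510613/1331881 -37867747/1331881; -37867747/1331881 40031731/1331881]
step 2: K = P̄·Hᵀ·S⁻¹ = [-82360212/536356987 90096978/536356987; 209212889/536356987 194555440/536356987]
step 2: x' = x̄ + K·y = [507626880/536356987, -317081400/536356987]
step 2: P' = (I − K·H)·P̄ = [84939134/536356987 -74623446/536356987; -74623446/536356987 612981218/536356987]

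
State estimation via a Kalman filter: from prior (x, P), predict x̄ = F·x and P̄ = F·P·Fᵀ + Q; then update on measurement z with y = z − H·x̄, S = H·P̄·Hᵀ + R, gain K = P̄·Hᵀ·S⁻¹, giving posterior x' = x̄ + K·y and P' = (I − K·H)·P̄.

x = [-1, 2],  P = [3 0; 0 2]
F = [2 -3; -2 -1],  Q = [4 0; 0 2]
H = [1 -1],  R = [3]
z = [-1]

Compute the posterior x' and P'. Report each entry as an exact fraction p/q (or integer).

x̄ = F·x = [-8, 0]
P̄ = F·P·Fᵀ + Q = [34 -6; -6 16]
y = z − H·x̄ = [7]
S = H·P̄·Hᵀ + R = [65]
K = P̄·Hᵀ·S⁻¹ = [8/13; -22/65]
x' = x̄ + K·y = [-48/13, -154/65]
P' = (I − K·H)·P̄ = [122/13 98/13; 98/13 556/65]

x' = [-48/13, -154/65]
P' = [122/13 98/13; 98/13 556/65]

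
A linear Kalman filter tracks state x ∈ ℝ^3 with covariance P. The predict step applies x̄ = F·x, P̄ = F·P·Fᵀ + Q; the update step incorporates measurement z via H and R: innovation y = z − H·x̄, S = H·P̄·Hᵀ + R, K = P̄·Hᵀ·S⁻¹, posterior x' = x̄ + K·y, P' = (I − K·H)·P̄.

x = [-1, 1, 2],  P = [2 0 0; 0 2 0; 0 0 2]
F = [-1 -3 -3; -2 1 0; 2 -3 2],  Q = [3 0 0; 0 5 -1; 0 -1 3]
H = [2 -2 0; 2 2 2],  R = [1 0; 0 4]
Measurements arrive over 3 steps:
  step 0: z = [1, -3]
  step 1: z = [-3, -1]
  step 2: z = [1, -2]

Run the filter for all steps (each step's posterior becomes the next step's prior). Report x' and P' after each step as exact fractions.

step 0: x' = [-15095/16056, -3673/2676, 3709/4014], P' = [57155/8028 9361/1338 -27709/2007; 9361/1338 1588/223 -9241/669; -27709/2007 -9241/669 56147/2007]
step 1: x' = [-104865932/113020423, 56643787/113020423, 18122364/113020423], P' = [371748345/113020423 350361368/113020423 -710891950/113020423; 350361368/113020423 356973924/113020423 -695484684/113020423; -710891950/113020423 -695484684/113020423 1493874102/113020423]
step 2: x' = [306468586105/156036548117, 1172674298967/780182740585, -3560921702441/780182740585], P' = [495580196308/156036548117 466378413306/156036548117 -942701443298/156036548117; 466378413306/156036548117 2379167047237/780182740585 -4610923259941/780182740585; -942701443298/156036548117 -4610923259941/780182740585 9887265752103/780182740585]

step 0: x̄ = F·x = [-8, 3, -1]
step 0: P̄ = F·P·Fᵀ + Q = [41 -2 2; -2 15 -15; 2 -15 37]
step 0: y = z − H·x̄ = [23, 9]
step 0: S = H·P̄·Hᵀ + R = [241 172; 172 256]
step 0: K = P̄·Hᵀ·S⁻¹ = [989/4014 2485/16056; -167/669 407/2676; 28/2007 715/4014]
step 0: x' = x̄ + K·y = [-15095/16056, -3673/2676, 3709/4014]
step 0: P' = (I − K·H)·P̄ = [57155/8028 9361/1338 -27709/2007; 9361/1338 1588/223 -9241/669; -27709/2007 -9241/669 56147/2007]
step 1: x̄ = F·x = [36701/16056, 1019/2007, 16399/4014]
step 1: P̄ = F·P·Fᵀ + Q = [292967/8028 -27176/2007 -140453/2007; -27176/2007 25316/2007 65684/2007; -140453/2007 65684/2007 358898/2007]
step 1: y = z − H·x̄ = [-52633/8028, -118477/8028]
step 1: S = H·P̄·Hᵀ + R = [613646/2007 -632845/2007; -632845/2007 1022291/2007]
step 1: K = P̄·Hᵀ·S⁻¹ = [42773954/113020423 11217763/226040846; -13225112/113020423 5925304/113020423; -30814532/113020423 43748734/113020423]
step 1: x' = x̄ + K·y = [-104865932/113020423, 56643787/113020423, 18122364/113020423]
step 1: P' = (I − K·H)·P̄ = [371748345/113020423 350361368/113020423 -710891950/113020423; 350361368/113020423 356973924/113020423 -695484684/113020423; -710891950/113020423 -695484684/113020423 1493874102/113020423]
step 2: x̄ = F·x = [-119432521/113020423, 266375651/113020423, -343418497/113020423]
step 2: P̄ = F·P·Fᵀ + Q = [2686534044/113020423 -754515890/113020423 -3944378542/113020423; -754515890/113020423 1007623947/113020423 1584553801/113020423; -3944378542/113020423 1584553801/113020423 9468660565/113020423]
step 2: y = z − H·x̄ = [884636767/113020423, 166909888/113020423]
step 2: S = H·P̄·Hᵀ + R = [20925779507/113020423 -15400088984/113020423; -15400088984/113020423 28188630868/113020423]
step 2: K = P̄·Hᵀ·S⁻¹ = [58403566004/156036548117 9628583158/156036548117; -94549961414/780182740585 50067926913/780182740585; -205167913098/780182740585 281417637836/780182740585]
step 2: x' = x̄ + K·y = [306468586105/156036548117, 1172674298967/780182740585, -3560921702441/780182740585]
step 2: P' = (I − K·H)·P̄ = [495580196308/156036548117 466378413306/156036548117 -942701443298/156036548117; 466378413306/156036548117 2379167047237/780182740585 -4610923259941/780182740585; -942701443298/156036548117 -4610923259941/780182740585 9887265752103/780182740585]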